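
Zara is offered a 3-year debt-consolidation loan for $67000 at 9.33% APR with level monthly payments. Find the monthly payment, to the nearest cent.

$2,140.89

Monthly rate = 9.33%/12 = 0.0077750; payment = 67,000 × 0.0077750 / (1 − (1+0.0077750)^−36) = $2,140.89.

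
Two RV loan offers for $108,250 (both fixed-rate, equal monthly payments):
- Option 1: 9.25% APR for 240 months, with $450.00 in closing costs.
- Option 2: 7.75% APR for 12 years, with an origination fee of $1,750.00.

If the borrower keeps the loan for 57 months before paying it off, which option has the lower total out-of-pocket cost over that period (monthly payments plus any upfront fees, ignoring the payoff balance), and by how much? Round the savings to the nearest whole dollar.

Option 1 by $10,736

Option 1: at 9.25% the monthly rate is 0.0077083, so the payment is 108,250 × 0.0077083 / (1 − 1.0077083^−240) = $991.43.
Option 2: monthly rate = 7.75%/12 = 0.0064583; payment = 108,250 × 0.0064583 / (1 − (1+0.0064583)^−144) = $1,156.97.
Over 57 months: Option 1 costs 57 × $991.43 + $450.00 = $56,961.51; Option 2 costs 57 × $1,156.97 + $1,750.00 = $67,697.29.
Option 1 is cheaper by $67,697.29 − $56,961.51 = $10,735.78.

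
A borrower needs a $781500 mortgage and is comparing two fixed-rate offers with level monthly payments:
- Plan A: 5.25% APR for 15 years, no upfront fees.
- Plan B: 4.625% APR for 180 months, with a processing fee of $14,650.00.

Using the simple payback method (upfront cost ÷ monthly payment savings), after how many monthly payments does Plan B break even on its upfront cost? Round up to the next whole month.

Plan A: at 5.25% the monthly rate is 0.0043750, so the payment is 781,500 × 0.0043750 / (1 − 1.0043750^−180) = $6,282.30.
Plan B: monthly rate = 4.625%/12 = 0.0038542; payment = 781,500 × 0.0038542 / (1 − (1+0.0038542)^−180) = $6,028.47.
Monthly savings = $6,282.30 − $6,028.47 = $253.83.
Break-even = $14,650.00 / $253.83 = 57.72 → 58 months.

58 months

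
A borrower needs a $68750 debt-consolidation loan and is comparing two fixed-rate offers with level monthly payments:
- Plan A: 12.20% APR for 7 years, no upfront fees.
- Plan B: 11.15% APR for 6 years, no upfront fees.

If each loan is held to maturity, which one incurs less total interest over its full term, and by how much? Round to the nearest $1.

Plan B by $7,964

Plan A: monthly rate = 12.2%/12 = 0.0101667; payment = 68,750 × 0.0101667 / (1 − (1+0.0101667)^−84) = $1,220.99.
Total interest on Plan A = 84 × $1,220.99 − $68,750 = $33,813.16.
Plan B: at 11.15% the monthly rate is 0.0092917, so the payment is 68,750 × 0.0092917 / (1 − 1.0092917^−72) = $1,313.88.
Total interest on Plan B = 72 × $1,313.88 − $68,750 = $25,849.36.
Plan B is lower by $7,963.80.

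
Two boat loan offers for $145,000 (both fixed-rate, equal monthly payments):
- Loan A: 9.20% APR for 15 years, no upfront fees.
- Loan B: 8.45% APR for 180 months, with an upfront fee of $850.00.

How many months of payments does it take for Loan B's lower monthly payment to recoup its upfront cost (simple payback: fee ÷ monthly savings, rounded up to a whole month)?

Loan A: monthly rate = 9.2%/12 = 0.0076667; payment = 145,000 × 0.0076667 / (1 − (1+0.0076667)^−180) = $1,487.99.
Loan B: monthly rate = 8.45%/12 = 0.0070417; payment = 145,000 × 0.0070417 / (1 − (1+0.0070417)^−180) = $1,423.63.
Monthly savings = $1,487.99 − $1,423.63 = $64.36.
Break-even = $850.00 / $64.36 = 13.21 → 14 months.

14 months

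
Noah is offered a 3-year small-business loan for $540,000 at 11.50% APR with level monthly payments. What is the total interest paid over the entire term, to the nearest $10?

Monthly rate = 11.5%/12 = 0.0095833; payment = 540,000 × 0.0095833 / (1 − (1+0.0095833)^−36) = $17,807.04.
Total paid = 36 × $17,807.04 = $641,053.44; interest = $641,053.44 − $540,000 = $101,053.44.

$101,050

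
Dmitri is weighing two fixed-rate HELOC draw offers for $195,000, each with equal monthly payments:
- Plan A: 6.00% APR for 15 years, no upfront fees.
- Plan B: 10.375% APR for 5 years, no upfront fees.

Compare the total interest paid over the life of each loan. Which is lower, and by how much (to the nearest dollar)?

Plan B by $45,439

Plan A: at 6.00% the monthly rate is 0.0050000, so the payment is 195,000 × 0.0050000 / (1 − 1.0050000^−180) = $1,645.52.
Total interest on Plan A = 180 × $1,645.52 − $195,000 = $101,193.60.
Plan B: monthly rate = 10.375%/12 = 0.0086458; payment = 195,000 × 0.0086458 / (1 − (1+0.0086458)^−60) = $4,179.25.
Total interest on Plan B = 60 × $4,179.25 − $195,000 = $55,755.00.
Plan B is lower by $45,438.60.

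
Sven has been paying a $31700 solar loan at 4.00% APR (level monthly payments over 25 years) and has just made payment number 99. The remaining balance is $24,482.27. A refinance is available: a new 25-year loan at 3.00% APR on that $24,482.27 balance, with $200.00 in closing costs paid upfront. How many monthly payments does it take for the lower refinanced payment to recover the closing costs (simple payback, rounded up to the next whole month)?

Current payment = 31,700 × 4%/12 / (1 − (1+0.0033333)^−300) = $167.32.
Refinanced payment = 24,482.27 × 0.0025000 / (1 − (1+0.0025000)^−300) = $116.10.
Monthly savings = $167.32 − $116.10 = $51.22.
Break-even = $200.00 / $51.22 = 3.90 → 4 months.

4 months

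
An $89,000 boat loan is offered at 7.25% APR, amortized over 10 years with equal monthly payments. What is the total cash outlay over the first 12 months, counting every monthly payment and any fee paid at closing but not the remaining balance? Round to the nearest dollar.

$12,538

At 7.25% the monthly rate is 0.0060417, so the payment is 89,000 × 0.0060417 / (1 − 1.0060417^−120) = $1,044.87.
Total outlay = 12 × $1,044.87 = $12,538.44.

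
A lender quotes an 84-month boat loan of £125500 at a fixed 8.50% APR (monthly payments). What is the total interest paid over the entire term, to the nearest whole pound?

£41,448

Monthly rate = 8.5%/12 = 0.0070833; payment = 125,500 × 0.0070833 / (1 − (1+0.0070833)^−84) = £1,987.48.
Total paid = 84 × £1,987.48 = £166,948.32; interest = £166,948.32 − £125,500 = £41,448.32.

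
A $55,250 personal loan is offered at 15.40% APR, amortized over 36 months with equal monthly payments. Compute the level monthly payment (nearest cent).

$1,926.10

At 15.40% the monthly rate is 0.0128333, so the payment is 55,250 × 0.0128333 / (1 − 1.0128333^−36) = $1,926.10.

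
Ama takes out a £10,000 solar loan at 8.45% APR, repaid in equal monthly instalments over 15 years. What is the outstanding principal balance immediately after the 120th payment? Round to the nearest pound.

£4,791

With monthly rate i = 8.45%/12 = 0.0070417, the balance after k of n payments is P · [(1+i)^n − (1+i)^k] / [(1+i)^n − 1].
(1+0.0070417)^180 = 3.53621938 and (1+0.0070417)^120 = 2.32109438, so the balance is 10,000 × (3.53621938 − 2.32109438) / (3.53621938 − 1) = £4,791.09.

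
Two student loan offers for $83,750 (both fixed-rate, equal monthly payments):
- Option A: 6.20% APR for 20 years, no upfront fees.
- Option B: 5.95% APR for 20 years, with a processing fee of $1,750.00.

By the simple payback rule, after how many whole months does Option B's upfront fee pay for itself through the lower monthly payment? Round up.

Option A: at 6.20% the monthly rate is 0.0051667, so the payment is 83,750 × 0.0051667 / (1 − 1.0051667^−240) = $609.71.
Option B: monthly rate = 5.95%/12 = 0.0049583; payment = 83,750 × 0.0049583 / (1 − (1+0.0049583)^−240) = $597.60.
Monthly savings = $609.71 − $597.60 = $12.11.
Break-even = $1,750.00 / $12.11 = 144.51 → 145 months.

145 months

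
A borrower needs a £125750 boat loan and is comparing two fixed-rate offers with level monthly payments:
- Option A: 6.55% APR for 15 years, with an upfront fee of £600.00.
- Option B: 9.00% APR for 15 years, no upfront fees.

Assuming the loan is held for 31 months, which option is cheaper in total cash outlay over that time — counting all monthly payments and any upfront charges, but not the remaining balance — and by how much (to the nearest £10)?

Option A by £4,870

Option A: at 6.55% the monthly rate is 0.0054583, so the payment is 125,750 × 0.0054583 / (1 − 1.0054583^−180) = £1,098.88.
Option B: at 9.00% the monthly rate is 0.0075000, so the payment is 125,750 × 0.0075000 / (1 − 1.0075000^−180) = £1,275.44.
Over 31 months: Option A costs 31 × £1,098.88 + £600.00 = £34,665.28; Option B costs 31 × £1,275.44 = £39,538.64.
Option A is cheaper by £39,538.64 − £34,665.28 = £4,873.36.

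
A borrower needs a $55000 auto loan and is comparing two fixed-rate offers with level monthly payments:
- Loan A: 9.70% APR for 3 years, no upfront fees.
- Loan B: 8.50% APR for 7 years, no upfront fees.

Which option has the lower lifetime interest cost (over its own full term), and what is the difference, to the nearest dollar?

Loan A: at 9.70% the monthly rate is 0.0080833, so the payment is 55,000 × 0.0080833 / (1 − 1.0080833^−36) = $1,766.96.
Total interest on Loan A = 36 × $1,766.96 − $55,000 = $8,610.56.
Loan B: at 8.50% the monthly rate is 0.0070833, so the payment is 55,000 × 0.0070833 / (1 − 1.0070833^−84) = $871.01.
Total interest on Loan B = 84 × $871.01 − $55,000 = $18,164.84.
Loan A is lower by $9,554.28.

Loan A by $9,554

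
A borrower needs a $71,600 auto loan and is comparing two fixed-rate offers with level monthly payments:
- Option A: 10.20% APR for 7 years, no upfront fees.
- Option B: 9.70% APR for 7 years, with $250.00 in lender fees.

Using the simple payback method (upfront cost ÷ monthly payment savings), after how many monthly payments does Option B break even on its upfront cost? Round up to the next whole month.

Option A: at 10.20% the monthly rate is 0.0085000, so the payment is 71,600 × 0.0085000 / (1 − 1.0085000^−84) = $1,196.06.
Option B: at 9.70% the monthly rate is 0.0080833, so the payment is 71,600 × 0.0080833 / (1 − 1.0080833^−84) = $1,177.58.
Monthly savings = $1,196.06 − $1,177.58 = $18.48.
Break-even = $250.00 / $18.48 = 13.53 → 14 months.

14 months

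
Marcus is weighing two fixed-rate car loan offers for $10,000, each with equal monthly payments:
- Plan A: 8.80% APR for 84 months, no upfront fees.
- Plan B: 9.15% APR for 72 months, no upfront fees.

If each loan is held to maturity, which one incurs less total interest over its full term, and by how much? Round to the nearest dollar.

Plan B by $398

Plan A: monthly rate = 8.8%/12 = 0.0073333; payment = 10,000 × 0.0073333 / (1 − (1+0.0073333)^−84) = $159.88.
Total interest on Plan A = 84 × $159.88 − $10,000 = $3,429.92.
Plan B: at 9.15% the monthly rate is 0.0076250, so the payment is 10,000 × 0.0076250 / (1 − 1.0076250^−72) = $181.00.
Total interest on Plan B = 72 × $181.00 − $10,000 = $3,032.00.
Plan B is lower by $397.92.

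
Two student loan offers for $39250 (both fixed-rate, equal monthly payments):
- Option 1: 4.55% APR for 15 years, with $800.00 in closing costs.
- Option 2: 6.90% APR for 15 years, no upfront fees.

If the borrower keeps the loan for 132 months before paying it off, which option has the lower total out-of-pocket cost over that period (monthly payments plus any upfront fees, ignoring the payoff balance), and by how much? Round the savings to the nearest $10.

Option 1: monthly rate = 4.55%/12 = 0.0037917; payment = 39,250 × 0.0037917 / (1 − (1+0.0037917)^−180) = $301.26.
Option 2: monthly rate = 6.9%/12 = 0.0057500; payment = 39,250 × 0.0057500 / (1 − (1+0.0057500)^−180) = $350.60.
Over 132 months: Option 1 costs 132 × $301.26 + $800.00 = $40,566.32; Option 2 costs 132 × $350.60 = $46,279.20.
Option 1 is cheaper by $46,279.20 − $40,566.32 = $5,712.88.

Option 1 by $5,710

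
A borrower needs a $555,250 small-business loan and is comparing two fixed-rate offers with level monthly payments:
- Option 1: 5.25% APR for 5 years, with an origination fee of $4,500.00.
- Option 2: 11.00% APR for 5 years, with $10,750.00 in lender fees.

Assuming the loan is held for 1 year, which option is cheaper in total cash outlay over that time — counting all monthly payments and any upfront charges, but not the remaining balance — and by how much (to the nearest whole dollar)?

Option 1: monthly rate = 5.25%/12 = 0.0043750; payment = 555,250 × 0.0043750 / (1 − (1+0.0043750)^−60) = $10,541.97.
Option 2: monthly rate = 11%/12 = 0.0091667; payment = 555,250 × 0.0091667 / (1 − (1+0.0091667)^−60) = $12,072.48.
Over 12 months: Option 1 costs 12 × $10,541.97 + $4,500.00 = $131,003.64; Option 2 costs 12 × $12,072.48 + $10,750.00 = $155,619.76.
Option 1 is cheaper by $155,619.76 − $131,003.64 = $24,616.12.

Option 1 by $24,616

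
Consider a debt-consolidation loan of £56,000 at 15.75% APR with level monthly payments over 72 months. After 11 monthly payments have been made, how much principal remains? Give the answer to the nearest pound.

£50,453

With monthly rate i = 15.75%/12 = 0.0131250, the balance after k of n payments is P · [(1+i)^n − (1+i)^k] / [(1+i)^n − 1].
(1+0.0131250)^72 = 2.55704469 and (1+0.0131250)^11 = 1.15423265, so the balance is 56,000 × (2.55704469 − 1.15423265) / (2.55704469 − 1) = £50,452.93.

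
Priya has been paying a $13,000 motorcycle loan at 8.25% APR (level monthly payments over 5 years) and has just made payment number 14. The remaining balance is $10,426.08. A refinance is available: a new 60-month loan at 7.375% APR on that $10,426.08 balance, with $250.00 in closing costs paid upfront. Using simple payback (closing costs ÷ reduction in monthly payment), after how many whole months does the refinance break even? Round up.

Current payment = 13,000 × 8.25%/12 / (1 − (1+0.0068750)^−60) = $265.15.
Refinanced payment = 10,426.08 × 0.0061458 / (1 − (1+0.0061458)^−60) = $208.30.
Monthly savings = $265.15 − $208.30 = $56.85.
Break-even = $250.00 / $56.85 = 4.40 → 5 months.

5 months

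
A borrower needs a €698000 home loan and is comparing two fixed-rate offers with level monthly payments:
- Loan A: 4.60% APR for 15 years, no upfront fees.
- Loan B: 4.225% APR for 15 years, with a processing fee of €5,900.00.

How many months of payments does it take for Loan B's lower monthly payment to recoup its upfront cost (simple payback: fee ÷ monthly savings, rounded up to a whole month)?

Loan A: at 4.60% the monthly rate is 0.0038333, so the payment is 698,000 × 0.0038333 / (1 − 1.0038333^−180) = €5,375.40.
Loan B: at 4.225% the monthly rate is 0.0035208, so the payment is 698,000 × 0.0035208 / (1 − 1.0035208^−180) = €5,242.08.
Monthly savings = €5,375.40 − €5,242.08 = €133.32.
Break-even = €5,900.00 / €133.32 = 44.25 → 45 months.

45 months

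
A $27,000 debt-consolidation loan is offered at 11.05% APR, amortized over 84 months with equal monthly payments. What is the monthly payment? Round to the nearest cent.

At 11.05% the monthly rate is 0.0092083, so the payment is 27,000 × 0.0092083 / (1 − 1.0092083^−84) = $463.02.

$463.02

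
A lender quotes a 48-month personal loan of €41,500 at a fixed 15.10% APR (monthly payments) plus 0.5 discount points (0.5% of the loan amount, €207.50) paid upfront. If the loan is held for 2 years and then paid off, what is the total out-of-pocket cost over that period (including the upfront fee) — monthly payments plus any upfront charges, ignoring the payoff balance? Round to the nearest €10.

At 15.10% the monthly rate is 0.0125833, so the payment is 41,500 × 0.0125833 / (1 − 1.0125833^−48) = €1,157.08.
Total outlay = 24 × €1,157.08 + €207.50 = €27,977.42.

€27,980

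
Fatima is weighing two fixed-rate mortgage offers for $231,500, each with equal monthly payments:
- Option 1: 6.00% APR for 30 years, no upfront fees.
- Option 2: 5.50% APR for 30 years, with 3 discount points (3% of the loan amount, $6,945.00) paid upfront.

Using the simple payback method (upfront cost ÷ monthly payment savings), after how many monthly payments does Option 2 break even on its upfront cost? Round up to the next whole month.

Option 1: at 6.00% the monthly rate is 0.0050000, so the payment is 231,500 × 0.0050000 / (1 − 1.0050000^−360) = $1,387.96.
Option 2: monthly rate = 5.5%/12 = 0.0045833; payment = 231,500 × 0.0045833 / (1 − (1+0.0045833)^−360) = $1,314.43.
Monthly savings = $1,387.96 − $1,314.43 = $73.53.
Break-even = $6,945.00 / $73.53 = 94.45 → 95 months.

95 months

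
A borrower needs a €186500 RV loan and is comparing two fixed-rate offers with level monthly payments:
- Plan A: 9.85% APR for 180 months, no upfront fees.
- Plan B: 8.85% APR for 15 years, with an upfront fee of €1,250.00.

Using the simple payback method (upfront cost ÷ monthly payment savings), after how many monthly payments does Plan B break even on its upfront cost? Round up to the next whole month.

Plan A: at 9.85% the monthly rate is 0.0082083, so the payment is 186,500 × 0.0082083 / (1 − 1.0082083^−180) = €1,987.06.
Plan B: at 8.85% the monthly rate is 0.0073750, so the payment is 186,500 × 0.0073750 / (1 − 1.0073750^−180) = €1,875.00.
Monthly savings = €1,987.06 − €1,875.00 = €112.06.
Break-even = €1,250.00 / €112.06 = 11.15 → 12 months.

12 months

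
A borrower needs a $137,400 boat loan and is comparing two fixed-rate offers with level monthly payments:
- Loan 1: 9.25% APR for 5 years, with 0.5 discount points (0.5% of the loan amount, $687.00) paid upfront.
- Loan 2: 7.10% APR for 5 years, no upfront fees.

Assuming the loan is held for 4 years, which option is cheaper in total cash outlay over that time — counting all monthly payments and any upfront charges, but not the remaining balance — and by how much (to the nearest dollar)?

Loan 2 by $7,490

Loan 1: monthly rate = 9.25%/12 = 0.0077083; payment = 137,400 × 0.0077083 / (1 − (1+0.0077083)^−60) = $2,868.90.
Loan 2: monthly rate = 7.1%/12 = 0.0059167; payment = 137,400 × 0.0059167 / (1 − (1+0.0059167)^−60) = $2,727.17.
Over 48 months: Loan 1 costs 48 × $2,868.90 + $687.00 = $138,394.20; Loan 2 costs 48 × $2,727.17 = $130,904.16.
Loan 2 is cheaper by $138,394.20 − $130,904.16 = $7,490.04.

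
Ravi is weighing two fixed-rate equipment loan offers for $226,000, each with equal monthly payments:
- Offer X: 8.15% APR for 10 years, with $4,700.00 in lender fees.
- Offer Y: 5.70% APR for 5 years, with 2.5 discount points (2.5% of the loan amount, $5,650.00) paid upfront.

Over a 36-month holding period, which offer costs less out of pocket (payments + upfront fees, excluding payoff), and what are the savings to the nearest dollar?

Offer X: monthly rate = 8.15%/12 = 0.0067917; payment = 226,000 × 0.0067917 / (1 − (1+0.0067917)^−120) = $2,759.95.
Offer Y: monthly rate = 5.7%/12 = 0.0047500; payment = 226,000 × 0.0047500 / (1 − (1+0.0047500)^−60) = $4,337.76.
Over 36 months: Offer X costs 36 × $2,759.95 + $4,700.00 = $104,058.20; Offer Y costs 36 × $4,337.76 + $5,650.00 = $161,809.36.
Offer X is cheaper by $161,809.36 − $104,058.20 = $57,751.16.

Offer X by $57,751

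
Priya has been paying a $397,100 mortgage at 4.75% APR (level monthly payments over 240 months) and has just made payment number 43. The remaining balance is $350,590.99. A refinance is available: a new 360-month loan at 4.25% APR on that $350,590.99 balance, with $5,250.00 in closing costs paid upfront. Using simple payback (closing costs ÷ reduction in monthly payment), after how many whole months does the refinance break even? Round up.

Current payment = 397,100 × 4.75%/12 / (1 − (1+0.0039583)^−240) = $2,566.15.
Refinanced payment = 350,590.99 × 0.0035417 / (1 − (1+0.0035417)^−360) = $1,724.70.
Monthly savings = $2,566.15 − $1,724.70 = $841.45.
Break-even = $5,250.00 / $841.45 = 6.24 → 7 months.

7 months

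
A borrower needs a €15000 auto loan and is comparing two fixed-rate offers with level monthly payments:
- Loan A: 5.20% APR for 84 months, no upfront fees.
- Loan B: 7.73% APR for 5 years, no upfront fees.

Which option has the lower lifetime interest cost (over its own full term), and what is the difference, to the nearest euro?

Loan A: at 5.20% the monthly rate is 0.0043333, so the payment is 15,000 × 0.0043333 / (1 − 1.0043333^−84) = €213.42.
Total interest on Loan A = 84 × €213.42 − €15,000 = €2,927.28.
Loan B: monthly rate = 7.73%/12 = 0.0064417; payment = 15,000 × 0.0064417 / (1 − (1+0.0064417)^−60) = €302.21.
Total interest on Loan B = 60 × €302.21 − €15,000 = €3,132.60.
Loan A is lower by €205.32.

Loan A by €205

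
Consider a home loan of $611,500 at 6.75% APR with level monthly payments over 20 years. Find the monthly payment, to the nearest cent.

$4,649.63

At 6.75% the monthly rate is 0.0056250, so the payment is 611,500 × 0.0056250 / (1 − 1.0056250^−240) = $4,649.63.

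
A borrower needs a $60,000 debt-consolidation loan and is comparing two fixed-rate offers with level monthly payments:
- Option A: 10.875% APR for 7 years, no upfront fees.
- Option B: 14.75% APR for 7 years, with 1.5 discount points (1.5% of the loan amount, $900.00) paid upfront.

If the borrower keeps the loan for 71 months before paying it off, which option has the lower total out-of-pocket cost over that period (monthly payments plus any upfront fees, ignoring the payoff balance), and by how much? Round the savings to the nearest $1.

Option A by $9,846

Option A: at 10.875% the monthly rate is 0.0090625, so the payment is 60,000 × 0.0090625 / (1 − 1.0090625^−84) = $1,023.41.
Option B: monthly rate = 14.75%/12 = 0.0122917; payment = 60,000 × 0.0122917 / (1 − (1+0.0122917)^−84) = $1,149.41.
Over 71 months: Option A costs 71 × $1,023.41 = $72,662.11; Option B costs 71 × $1,149.41 + $900.00 = $82,508.11.
Option A is cheaper by $82,508.11 − $72,662.11 = $9,846.00.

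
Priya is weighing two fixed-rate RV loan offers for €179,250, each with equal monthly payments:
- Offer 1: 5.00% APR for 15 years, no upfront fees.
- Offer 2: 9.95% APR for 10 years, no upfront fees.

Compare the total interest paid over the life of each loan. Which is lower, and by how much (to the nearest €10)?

Offer 1 by €28,510

Offer 1: monthly rate = 5%/12 = 0.0041667; payment = 179,250 × 0.0041667 / (1 − (1+0.0041667)^−180) = €1,417.50.
Total interest on Offer 1 = 180 × €1,417.50 − €179,250 = €75,900.00.
Offer 2: monthly rate = 9.95%/12 = 0.0082917; payment = 179,250 × 0.0082917 / (1 − (1+0.0082917)^−120) = €2,363.84.
Total interest on Offer 2 = 120 × €2,363.84 − €179,250 = €104,410.80.
Offer 1 is lower by €28,510.80.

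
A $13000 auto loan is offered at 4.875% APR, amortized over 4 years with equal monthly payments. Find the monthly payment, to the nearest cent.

$298.65

Monthly rate = 4.875%/12 = 0.0040625; payment = 13,000 × 0.0040625 / (1 − (1+0.0040625)^−48) = $298.65.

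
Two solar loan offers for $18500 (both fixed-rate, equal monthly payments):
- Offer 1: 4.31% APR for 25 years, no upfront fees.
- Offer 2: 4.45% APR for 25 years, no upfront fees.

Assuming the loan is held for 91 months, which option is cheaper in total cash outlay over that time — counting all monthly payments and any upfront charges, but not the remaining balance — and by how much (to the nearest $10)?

Offer 1 by $130

Offer 1: monthly rate = 4.31%/12 = 0.0035917; payment = 18,500 × 0.0035917 / (1 − (1+0.0035917)^−300) = $100.84.
Offer 2: monthly rate = 4.45%/12 = 0.0037083; payment = 18,500 × 0.0037083 / (1 − (1+0.0037083)^−300) = $102.30.
Over 91 months: Offer 1 costs 91 × $100.84 = $9,176.44; Offer 2 costs 91 × $102.30 = $9,309.30.
Offer 1 is cheaper by $9,309.30 − $9,176.44 = $132.86.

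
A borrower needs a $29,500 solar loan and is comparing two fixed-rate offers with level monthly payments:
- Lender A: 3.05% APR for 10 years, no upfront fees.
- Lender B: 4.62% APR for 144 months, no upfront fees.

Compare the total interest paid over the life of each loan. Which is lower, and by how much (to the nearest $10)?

Lender A by $4,220

Lender A: monthly rate = 3.05%/12 = 0.0025417; payment = 29,500 × 0.0025417 / (1 − (1+0.0025417)^−120) = $285.54.
Total interest on Lender A = 120 × $285.54 − $29,500 = $4,764.80.
Lender B: monthly rate = 4.62%/12 = 0.0038500; payment = 29,500 × 0.0038500 / (1 − (1+0.0038500)^−144) = $267.25.
Total interest on Lender B = 144 × $267.25 − $29,500 = $8,984.00.
Lender A is lower by $4,219.20.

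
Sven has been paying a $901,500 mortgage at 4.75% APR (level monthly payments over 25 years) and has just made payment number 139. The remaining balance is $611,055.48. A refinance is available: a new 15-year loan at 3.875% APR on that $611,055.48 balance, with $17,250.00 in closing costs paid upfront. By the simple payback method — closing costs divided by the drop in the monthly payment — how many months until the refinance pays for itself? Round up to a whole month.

27 months

Current payment = 901,500 × 4.75%/12 / (1 − (1+0.0039583)^−300) = $5,139.61.
Refinanced payment = 611,055.48 × 0.0032292 / (1 − (1+0.0032292)^−180) = $4,481.72.
Monthly savings = $5,139.61 − $4,481.72 = $657.89.
Break-even = $17,250.00 / $657.89 = 26.22 → 27 months.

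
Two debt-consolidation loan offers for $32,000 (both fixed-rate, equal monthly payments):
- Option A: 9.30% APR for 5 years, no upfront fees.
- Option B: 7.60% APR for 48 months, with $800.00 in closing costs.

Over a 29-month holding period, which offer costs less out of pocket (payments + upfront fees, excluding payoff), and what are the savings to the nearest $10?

Option A: at 9.30% the monthly rate is 0.0077500, so the payment is 32,000 × 0.0077500 / (1 − 1.0077500^−60) = $668.94.
Option B: at 7.60% the monthly rate is 0.0063333, so the payment is 32,000 × 0.0063333 / (1 − 1.0063333^−48) = $775.22.
Over 29 months: Option A costs 29 × $668.94 = $19,399.26; Option B costs 29 × $775.22 + $800.00 = $23,281.38.
Option A is cheaper by $23,281.38 − $19,399.26 = $3,882.12.

Option A by $3,880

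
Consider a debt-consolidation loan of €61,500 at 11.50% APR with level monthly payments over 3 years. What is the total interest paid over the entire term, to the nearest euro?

At 11.50% the monthly rate is 0.0095833, so the payment is 61,500 × 0.0095833 / (1 − 1.0095833^−36) = €2,028.02.
Total paid = 36 × €2,028.02 = €73,008.72; interest = €73,008.72 − €61,500 = €11,508.72.

€11,509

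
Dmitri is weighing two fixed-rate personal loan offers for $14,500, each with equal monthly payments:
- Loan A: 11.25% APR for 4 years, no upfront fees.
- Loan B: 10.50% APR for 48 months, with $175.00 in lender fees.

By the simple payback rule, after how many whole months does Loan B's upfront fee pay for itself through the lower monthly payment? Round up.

Loan A: monthly rate = 11.25%/12 = 0.0093750; payment = 14,500 × 0.0093750 / (1 − (1+0.0093750)^−48) = $376.52.
Loan B: monthly rate = 10.5%/12 = 0.0087500; payment = 14,500 × 0.0087500 / (1 − (1+0.0087500)^−48) = $371.25.
Monthly savings = $376.52 − $371.25 = $5.27.
Break-even = $175.00 / $5.27 = 33.21 → 34 months.

34 months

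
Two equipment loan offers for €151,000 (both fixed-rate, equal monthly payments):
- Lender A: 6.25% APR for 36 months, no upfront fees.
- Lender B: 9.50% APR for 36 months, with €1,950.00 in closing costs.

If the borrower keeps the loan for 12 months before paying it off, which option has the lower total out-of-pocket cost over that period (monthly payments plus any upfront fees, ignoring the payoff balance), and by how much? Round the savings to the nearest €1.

Lender A: at 6.25% the monthly rate is 0.0052083, so the payment is 151,000 × 0.0052083 / (1 − 1.0052083^−36) = €4,610.84.
Lender B: at 9.50% the monthly rate is 0.0079167, so the payment is 151,000 × 0.0079167 / (1 − 1.0079167^−36) = €4,836.98.
Over 12 months: Lender A costs 12 × €4,610.84 = €55,330.08; Lender B costs 12 × €4,836.98 + €1,950.00 = €59,993.76.
Lender A is cheaper by €59,993.76 − €55,330.08 = €4,663.68.

Lender A by €4,664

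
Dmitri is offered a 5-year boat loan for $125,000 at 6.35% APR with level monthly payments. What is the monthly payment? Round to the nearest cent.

At 6.35% the monthly rate is 0.0052917, so the payment is 125,000 × 0.0052917 / (1 − 1.0052917^−60) = $2,437.00.

$2,437.00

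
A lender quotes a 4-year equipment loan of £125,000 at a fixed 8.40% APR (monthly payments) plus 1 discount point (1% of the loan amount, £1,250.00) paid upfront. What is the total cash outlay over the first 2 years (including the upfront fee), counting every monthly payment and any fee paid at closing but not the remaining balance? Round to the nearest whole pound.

£75,053

At 8.40% the monthly rate is 0.0070000, so the payment is 125,000 × 0.0070000 / (1 − 1.0070000^−48) = £3,075.14.
Total outlay = 24 × £3,075.14 + £1,250.00 = £75,053.36.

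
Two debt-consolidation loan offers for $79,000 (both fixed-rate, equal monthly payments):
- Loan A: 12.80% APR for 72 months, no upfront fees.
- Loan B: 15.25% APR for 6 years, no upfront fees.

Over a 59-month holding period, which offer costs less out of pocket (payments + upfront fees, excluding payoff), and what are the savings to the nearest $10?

Loan A: monthly rate = 12.8%/12 = 0.0106667; payment = 79,000 × 0.0106667 / (1 − (1+0.0106667)^−72) = $1,577.53.
Loan B: at 15.25% the monthly rate is 0.0127083, so the payment is 79,000 × 0.0127083 / (1 − 1.0127083^−72) = $1,681.20.
Over 59 months: Loan A costs 59 × $1,577.53 = $93,074.27; Loan B costs 59 × $1,681.20 = $99,190.80.
Loan A is cheaper by $99,190.80 − $93,074.27 = $6,116.53.

Loan A by $6,120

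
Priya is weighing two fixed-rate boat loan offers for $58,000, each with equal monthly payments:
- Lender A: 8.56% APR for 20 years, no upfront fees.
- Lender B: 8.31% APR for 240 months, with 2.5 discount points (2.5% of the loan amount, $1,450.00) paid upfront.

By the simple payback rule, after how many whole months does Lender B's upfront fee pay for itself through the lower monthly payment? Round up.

159 months

Lender A: monthly rate = 8.56%/12 = 0.0071333; payment = 58,000 × 0.0071333 / (1 − (1+0.0071333)^−240) = $505.54.
Lender B: at 8.31% the monthly rate is 0.0069250, so the payment is 58,000 × 0.0069250 / (1 − 1.0069250^−240) = $496.38.
Monthly savings = $505.54 − $496.38 = $9.16.
Break-even = $1,450.00 / $9.16 = 158.30 → 159 months.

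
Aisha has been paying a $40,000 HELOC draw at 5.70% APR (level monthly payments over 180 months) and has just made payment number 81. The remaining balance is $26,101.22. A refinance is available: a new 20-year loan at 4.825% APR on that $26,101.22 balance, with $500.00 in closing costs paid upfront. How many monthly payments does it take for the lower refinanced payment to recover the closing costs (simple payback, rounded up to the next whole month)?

4 months

Current payment = 40,000 × 5.7%/12 / (1 − (1+0.0047500)^−180) = $331.09.
Refinanced payment = 26,101.22 × 0.0040208 / (1 − (1+0.0040208)^−240) = $169.74.
Monthly savings = $331.09 − $169.74 = $161.35.
Break-even = $500.00 / $161.35 = 3.10 → 4 months.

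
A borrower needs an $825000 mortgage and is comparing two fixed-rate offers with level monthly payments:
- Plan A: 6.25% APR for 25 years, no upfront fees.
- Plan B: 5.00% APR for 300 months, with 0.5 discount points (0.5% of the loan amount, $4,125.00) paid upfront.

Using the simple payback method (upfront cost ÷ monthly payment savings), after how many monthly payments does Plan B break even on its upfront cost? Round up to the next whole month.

Plan A: at 6.25% the monthly rate is 0.0052083, so the payment is 825,000 × 0.0052083 / (1 − 1.0052083^−300) = $5,442.27.
Plan B: monthly rate = 5%/12 = 0.0041667; payment = 825,000 × 0.0041667 / (1 − (1+0.0041667)^−300) = $4,822.87.
Monthly savings = $5,442.27 − $4,822.87 = $619.40.
Break-even = $4,125.00 / $619.40 = 6.66 → 7 months.

7 months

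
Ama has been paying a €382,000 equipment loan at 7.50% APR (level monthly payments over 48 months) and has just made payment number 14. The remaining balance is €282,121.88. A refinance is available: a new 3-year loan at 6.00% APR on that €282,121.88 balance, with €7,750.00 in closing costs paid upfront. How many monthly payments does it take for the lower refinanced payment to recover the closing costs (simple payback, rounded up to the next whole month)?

12 months

Current payment = 382,000 × 7.5%/12 / (1 − (1+0.0062500)^−48) = €9,236.34.
Refinanced payment = 282,121.88 × 0.0050000 / (1 − (1+0.0050000)^−36) = €8,582.69.
Monthly savings = €9,236.34 − €8,582.69 = €653.65.
Break-even = €7,750.00 / €653.65 = 11.86 → 12 months.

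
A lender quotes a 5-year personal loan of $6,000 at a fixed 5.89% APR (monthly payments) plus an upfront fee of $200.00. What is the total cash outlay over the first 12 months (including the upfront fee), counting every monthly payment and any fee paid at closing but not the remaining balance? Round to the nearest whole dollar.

At 5.89% the monthly rate is 0.0049083, so the payment is 6,000 × 0.0049083 / (1 − 1.0049083^−60) = $115.69.
Total outlay = 12 × $115.69 + $200.00 = $1,588.28.

$1,588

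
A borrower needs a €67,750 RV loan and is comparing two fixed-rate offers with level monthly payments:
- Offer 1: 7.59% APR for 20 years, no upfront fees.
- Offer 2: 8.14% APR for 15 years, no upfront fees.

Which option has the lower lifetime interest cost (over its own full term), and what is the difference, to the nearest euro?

Offer 1: at 7.59% the monthly rate is 0.0063250, so the payment is 67,750 × 0.0063250 / (1 − 1.0063250^−240) = €549.52.
Total interest on Offer 1 = 240 × €549.52 − €67,750 = €64,134.80.
Offer 2: monthly rate = 8.14%/12 = 0.0067833; payment = 67,750 × 0.0067833 / (1 − (1+0.0067833)^−180) = €652.94.
Total interest on Offer 2 = 180 × €652.94 − €67,750 = €49,779.20.
Offer 2 is lower by €14,355.60.

Offer 2 by €14,356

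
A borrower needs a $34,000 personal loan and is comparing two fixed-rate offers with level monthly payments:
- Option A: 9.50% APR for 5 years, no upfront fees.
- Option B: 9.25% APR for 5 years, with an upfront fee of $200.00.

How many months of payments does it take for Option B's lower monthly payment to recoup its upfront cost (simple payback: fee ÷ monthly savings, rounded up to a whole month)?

49 months

Option A: monthly rate = 9.5%/12 = 0.0079167; payment = 34,000 × 0.0079167 / (1 − (1+0.0079167)^−60) = $714.06.
Option B: monthly rate = 9.25%/12 = 0.0077083; payment = 34,000 × 0.0077083 / (1 − (1+0.0077083)^−60) = $709.92.
Monthly savings = $714.06 − $709.92 = $4.14.
Break-even = $200.00 / $4.14 = 48.31 → 49 months.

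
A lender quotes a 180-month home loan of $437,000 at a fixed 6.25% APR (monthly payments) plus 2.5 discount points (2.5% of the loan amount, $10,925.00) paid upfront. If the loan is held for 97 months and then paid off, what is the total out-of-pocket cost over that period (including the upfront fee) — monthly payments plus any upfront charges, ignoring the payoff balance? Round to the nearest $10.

$374,380

At 6.25% the monthly rate is 0.0052083, so the payment is 437,000 × 0.0052083 / (1 − 1.0052083^−180) = $3,746.94.
Total outlay = 97 × $3,746.94 + $10,925.00 = $374,378.18.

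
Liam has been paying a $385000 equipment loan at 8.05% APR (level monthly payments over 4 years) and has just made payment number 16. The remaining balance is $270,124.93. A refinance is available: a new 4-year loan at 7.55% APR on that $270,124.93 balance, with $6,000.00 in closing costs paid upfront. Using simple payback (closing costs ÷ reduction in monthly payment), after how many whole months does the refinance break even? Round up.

Current payment = 385,000 × 8.05%/12 / (1 − (1+0.0067083)^−48) = $9,408.01.
Refinanced payment = 270,124.93 × 0.0062917 / (1 − (1+0.0062917)^−48) = $6,537.63.
Monthly savings = $9,408.01 − $6,537.63 = $2,870.38.
Break-even = $6,000.00 / $2,870.38 = 2.09 → 3 months.

3 months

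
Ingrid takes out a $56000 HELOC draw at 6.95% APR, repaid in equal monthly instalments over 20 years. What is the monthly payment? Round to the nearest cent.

$432.49

At 6.95% the monthly rate is 0.0057917, so the payment is 56,000 × 0.0057917 / (1 − 1.0057917^−240) = $432.49.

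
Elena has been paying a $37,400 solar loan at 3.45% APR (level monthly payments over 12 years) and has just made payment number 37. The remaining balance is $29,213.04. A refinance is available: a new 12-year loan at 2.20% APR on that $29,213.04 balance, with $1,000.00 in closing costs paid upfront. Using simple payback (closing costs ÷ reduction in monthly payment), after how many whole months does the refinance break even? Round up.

12 months

Current payment = 37,400 × 3.45%/12 / (1 − (1+0.0028750)^−144) = $317.55.
Refinanced payment = 29,213.04 × 0.0018333 / (1 − (1+0.0018333)^−144) = $231.01.
Monthly savings = $317.55 − $231.01 = $86.54.
Break-even = $1,000.00 / $86.54 = 11.56 → 12 months.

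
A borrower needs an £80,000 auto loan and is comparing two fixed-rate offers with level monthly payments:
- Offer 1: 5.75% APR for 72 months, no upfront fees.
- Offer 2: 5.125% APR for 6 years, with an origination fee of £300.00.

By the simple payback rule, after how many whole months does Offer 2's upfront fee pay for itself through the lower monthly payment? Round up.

13 months

Offer 1: at 5.75% the monthly rate is 0.0047917, so the payment is 80,000 × 0.0047917 / (1 − 1.0047917^−72) = £1,316.41.
Offer 2: at 5.125% the monthly rate is 0.0042708, so the payment is 80,000 × 0.0042708 / (1 − 1.0042708^−72) = £1,293.04.
Monthly savings = £1,316.41 − £1,293.04 = £23.37.
Break-even = £300.00 / £23.37 = 12.84 → 13 months.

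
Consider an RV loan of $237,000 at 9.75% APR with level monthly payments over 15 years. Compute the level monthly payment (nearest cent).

At 9.75% the monthly rate is 0.0081250, so the payment is 237,000 × 0.0081250 / (1 − 1.0081250^−180) = $2,510.69.

$2,510.69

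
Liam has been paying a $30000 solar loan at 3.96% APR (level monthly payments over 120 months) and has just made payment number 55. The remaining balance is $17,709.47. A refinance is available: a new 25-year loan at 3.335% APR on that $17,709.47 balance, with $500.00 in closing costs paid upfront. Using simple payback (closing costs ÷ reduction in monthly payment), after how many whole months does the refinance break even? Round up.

Current payment = 30,000 × 3.96%/12 / (1 − (1+0.0033000)^−120) = $303.17.
Refinanced payment = 17,709.47 × 0.0027792 / (1 − (1+0.0027792)^−300) = $87.10.
Monthly savings = $303.17 − $87.10 = $216.07.
Break-even = $500.00 / $216.07 = 2.31 → 3 months.

3 months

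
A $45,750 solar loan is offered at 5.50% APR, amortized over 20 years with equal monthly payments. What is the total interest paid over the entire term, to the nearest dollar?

$29,780

Monthly rate = 5.5%/12 = 0.0045833; payment = 45,750 × 0.0045833 / (1 − (1+0.0045833)^−240) = $314.71.
Total paid = 240 × $314.71 = $75,530.40; interest = $75,530.40 − $45,750 = $29,780.40.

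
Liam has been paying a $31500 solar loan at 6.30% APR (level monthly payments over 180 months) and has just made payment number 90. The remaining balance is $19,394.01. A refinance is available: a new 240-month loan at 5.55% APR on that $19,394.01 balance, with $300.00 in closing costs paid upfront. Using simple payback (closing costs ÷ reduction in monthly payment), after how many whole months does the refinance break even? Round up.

Current payment = 31,500 × 6.3%/12 / (1 − (1+0.0052500)^−180) = $270.95.
Refinanced payment = 19,394.01 × 0.0046250 / (1 − (1+0.0046250)^−240) = $133.96.
Monthly savings = $270.95 − $133.96 = $136.99.
Break-even = $300.00 / $136.99 = 2.19 → 3 months.

3 months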